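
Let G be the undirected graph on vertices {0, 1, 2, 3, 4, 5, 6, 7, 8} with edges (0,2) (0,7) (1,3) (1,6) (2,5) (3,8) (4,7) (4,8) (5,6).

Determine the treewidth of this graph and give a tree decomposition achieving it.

Each bag holds 3 vertices, so the decomposition has width 2, which upper-bounds the treewidth. For the lower bound, G contains the cycle 0–2–5–6–1–3–8–4–7–0, so G is not a forest; only forests have treewidth ≤ 1, hence tw(G) ≥ 2. Hence tw(G) = 2 exactly.

Treewidth 2.
One optimal decomposition is:
Bags: B1 = {0, 2, 5}  B2 = {0, 5, 6}  B3 = {0, 1, 6}  B4 = {0, 1, 3}  B5 = {0, 3, 8}  B6 = {0, 4, 8}  B7 = {0, 4, 7}
Tree: B1–B2, B2–B3, B3–B4, B4–B5, B5–B6, B6–B7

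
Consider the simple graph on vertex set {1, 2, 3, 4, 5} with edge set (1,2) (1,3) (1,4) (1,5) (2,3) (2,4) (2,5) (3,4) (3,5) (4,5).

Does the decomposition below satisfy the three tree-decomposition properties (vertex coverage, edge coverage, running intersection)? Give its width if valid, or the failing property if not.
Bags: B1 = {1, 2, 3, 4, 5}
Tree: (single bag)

Yes; width 4.

Vertex coverage: the bags together contain {1, 2, 3, 4, 5}, the full vertex set. Edge coverage: each edge of G has both endpoints in at least one bag. Running intersection: for every vertex, the bags containing it form a connected subtree. All three properties hold, so this is a valid tree decomposition of width max|bag| − 1 = 4, and hence tw(G) ≤ 4.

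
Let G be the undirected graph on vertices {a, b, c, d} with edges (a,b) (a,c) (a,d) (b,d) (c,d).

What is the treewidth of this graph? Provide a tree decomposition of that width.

Treewidth 2.
One such decomposition:
Bags: B1 = {a, c, d}  B2 = {a, b, d}
Tree: B1–B2

Every bag has size at most 3, so the width is 3 − 1 = 2 and tw(G) ≤ 2. On the other hand G contains the 3-clique {a, c, d}. A clique must lie in a single bag of any decomposition, so no decomposition can have width below 2. The upper and lower bounds meet at 2, so that is the treewidth.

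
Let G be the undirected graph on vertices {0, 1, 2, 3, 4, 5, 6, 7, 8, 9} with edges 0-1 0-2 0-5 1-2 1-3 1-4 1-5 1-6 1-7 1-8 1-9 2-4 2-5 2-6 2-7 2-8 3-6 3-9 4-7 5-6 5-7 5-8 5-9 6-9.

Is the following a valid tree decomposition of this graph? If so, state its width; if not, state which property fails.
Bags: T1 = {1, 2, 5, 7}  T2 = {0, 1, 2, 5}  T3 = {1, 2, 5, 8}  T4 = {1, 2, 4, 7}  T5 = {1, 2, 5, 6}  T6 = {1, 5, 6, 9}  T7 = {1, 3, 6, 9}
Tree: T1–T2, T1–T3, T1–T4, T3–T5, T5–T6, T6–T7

Every vertex of G appears in some bag (union = {0, 1, 2, 3, 4, 5, 6, 7, 8, 9}); every edge is covered by a bag; and for each vertex v the set of bags containing v is connected in the bag tree. The decomposition is therefore valid. The largest bag has 4 vertices, so the width is 3.

Yes; width 3.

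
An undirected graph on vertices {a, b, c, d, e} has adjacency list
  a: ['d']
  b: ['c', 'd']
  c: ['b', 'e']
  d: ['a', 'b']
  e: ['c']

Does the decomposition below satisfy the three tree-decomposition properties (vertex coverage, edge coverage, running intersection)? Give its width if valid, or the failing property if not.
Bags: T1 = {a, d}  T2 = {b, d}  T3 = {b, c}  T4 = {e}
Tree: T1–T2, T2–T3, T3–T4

No — edge (c,e) lies in no bag.

A tree decomposition must satisfy three properties: every vertex lies in some bag; for every edge, both endpoints lie together in some bag; and for every vertex, the bags containing it form a connected subtree. Here edge (c,e) lies in no bag, so the decomposition is invalid.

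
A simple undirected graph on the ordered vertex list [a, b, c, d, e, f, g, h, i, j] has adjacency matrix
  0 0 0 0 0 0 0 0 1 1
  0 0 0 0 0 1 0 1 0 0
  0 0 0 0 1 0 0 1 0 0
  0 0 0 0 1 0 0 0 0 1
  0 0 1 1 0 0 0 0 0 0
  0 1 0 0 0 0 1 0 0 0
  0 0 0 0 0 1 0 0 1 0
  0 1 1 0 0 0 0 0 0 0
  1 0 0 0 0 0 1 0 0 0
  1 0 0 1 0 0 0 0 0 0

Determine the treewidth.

A width-2 tree decomposition is:
Bags: B1 = {a, i, j}  B2 = {d, i, j}  B3 = {d, e, i}  B4 = {c, e, i}  B5 = {c, h, i}  B6 = {b, h, i}  B7 = {b, f, i}  B8 = {f, g, i}
Tree: B1–B2, B2–B3, B3–B4, B4–B5, B5–B6, B6–B7, B7–B8
Each bag holds 3 vertices, so the decomposition has width 2, which upper-bounds the treewidth. For the lower bound, G contains the cycle i–a–j–d–e–c–h–b–f–g–i, so G is not a forest; only forests have treewidth ≤ 1, hence tw(G) ≥ 2. Therefore the treewidth is 2.

2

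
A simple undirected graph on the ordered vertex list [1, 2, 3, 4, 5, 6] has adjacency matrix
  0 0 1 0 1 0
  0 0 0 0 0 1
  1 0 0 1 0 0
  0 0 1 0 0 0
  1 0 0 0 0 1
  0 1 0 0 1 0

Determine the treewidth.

A width-1 tree decomposition is:
Bags: B1 = {2, 6}  B2 = {5, 6}  B3 = {1, 5}  B4 = {1, 3}  B5 = {3, 4}
Tree: B1–B2, B2–B3, B3–B4, B4–B5
The largest bag has 2 vertices, giving width 1; this decomposition certifies tw(G) ≤ 1. G has an edge, so its treewidth is at least 1. Hence tw(G) = 1 exactly.

1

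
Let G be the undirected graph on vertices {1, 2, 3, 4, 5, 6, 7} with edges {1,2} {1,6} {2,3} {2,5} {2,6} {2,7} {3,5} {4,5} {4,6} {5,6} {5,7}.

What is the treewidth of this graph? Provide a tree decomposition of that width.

Treewidth 2.
One such decomposition:
Bags: B1 = {2, 3, 5}  B2 = {2, 5, 6}  B3 = {1, 2, 6}  B4 = {4, 5, 6}  B5 = {2, 5, 7}
Tree: B1–B2, B2–B3, B2–B4, B1–B5

The largest bag has 3 vertices, giving width 2; this decomposition certifies tw(G) ≤ 2. For the lower bound, the 3 vertices {1, 2, 6} are pairwise adjacent, and any tree decomposition puts a clique entirely inside one bag — forcing width ≥ 2. Hence tw(G) = 2 exactly.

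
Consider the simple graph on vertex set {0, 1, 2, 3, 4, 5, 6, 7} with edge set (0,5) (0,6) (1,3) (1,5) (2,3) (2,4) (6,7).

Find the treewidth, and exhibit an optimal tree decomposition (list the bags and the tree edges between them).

Treewidth 1.
One such decomposition:
Bags: B1 = {6, 7}  B2 = {0, 6}  B3 = {0, 5}  B4 = {1, 5}  B5 = {1, 3}  B6 = {2, 3}  B7 = {2, 4}
Tree: B1–B2, B2–B3, B3–B4, B4–B5, B5–B6, B6–B7

The largest bag has 2 vertices, giving width 1; this decomposition certifies tw(G) ≤ 1. Since G has at least one edge (e.g. 7–6), it is not an edgeless graph, so tw(G) ≥ 1. Therefore the treewidth is 1.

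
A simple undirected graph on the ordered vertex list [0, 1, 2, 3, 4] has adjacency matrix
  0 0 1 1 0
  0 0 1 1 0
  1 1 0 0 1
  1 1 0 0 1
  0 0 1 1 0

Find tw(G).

2

A width-2 tree decomposition is:
Bags: B1 = {1, 2, 3}  B2 = {2, 3, 4}  B3 = {0, 2, 3}
Tree: B1–B2, B2–B3
The largest bag has 3 vertices, giving width 2; this decomposition certifies tw(G) ≤ 2. The edges 2–1–3–4–2 form a cycle, so G is not a tree and its treewidth is at least 2. Combining the bounds, tw(G) = 2.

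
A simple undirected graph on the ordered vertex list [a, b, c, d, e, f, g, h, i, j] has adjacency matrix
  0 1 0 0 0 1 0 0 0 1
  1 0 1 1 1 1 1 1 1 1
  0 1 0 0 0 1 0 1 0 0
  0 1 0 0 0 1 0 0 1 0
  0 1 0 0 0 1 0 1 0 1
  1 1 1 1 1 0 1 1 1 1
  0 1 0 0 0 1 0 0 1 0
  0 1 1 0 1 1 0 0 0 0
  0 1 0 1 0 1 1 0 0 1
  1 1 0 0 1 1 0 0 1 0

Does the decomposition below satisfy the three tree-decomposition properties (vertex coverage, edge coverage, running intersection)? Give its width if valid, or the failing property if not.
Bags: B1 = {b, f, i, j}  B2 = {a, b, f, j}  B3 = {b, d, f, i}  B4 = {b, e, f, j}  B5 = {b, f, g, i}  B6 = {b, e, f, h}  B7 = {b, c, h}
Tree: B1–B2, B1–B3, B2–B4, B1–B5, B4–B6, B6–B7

A tree decomposition must satisfy three properties: every vertex lies in some bag; for every edge, both endpoints lie together in some bag; and for every vertex, the bags containing it form a connected subtree. Here edge (f,c) lies in no bag, so the decomposition is invalid.

No — edge (f,c) lies in no bag.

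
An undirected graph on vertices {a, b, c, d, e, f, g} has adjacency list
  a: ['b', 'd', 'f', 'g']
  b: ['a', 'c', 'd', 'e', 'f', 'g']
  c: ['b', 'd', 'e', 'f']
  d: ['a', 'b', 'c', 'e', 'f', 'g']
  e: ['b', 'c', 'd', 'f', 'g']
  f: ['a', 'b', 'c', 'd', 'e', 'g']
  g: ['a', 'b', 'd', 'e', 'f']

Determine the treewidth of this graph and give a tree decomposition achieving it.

Treewidth 4.
Bags: B1 = {b, d, e, f, g}  B2 = {b, c, d, e, f}  B3 = {a, b, d, f, g}
Tree: B1–B2, B1–B3

Every bag has size at most 5, so the width is 5 − 1 = 4 and tw(G) ≤ 4. On the other hand G contains the 5-clique {b, d, e, f, g}. A clique must lie in a single bag of any decomposition, so no decomposition can have width below 4. The upper and lower bounds meet at 4, so that is the treewidth.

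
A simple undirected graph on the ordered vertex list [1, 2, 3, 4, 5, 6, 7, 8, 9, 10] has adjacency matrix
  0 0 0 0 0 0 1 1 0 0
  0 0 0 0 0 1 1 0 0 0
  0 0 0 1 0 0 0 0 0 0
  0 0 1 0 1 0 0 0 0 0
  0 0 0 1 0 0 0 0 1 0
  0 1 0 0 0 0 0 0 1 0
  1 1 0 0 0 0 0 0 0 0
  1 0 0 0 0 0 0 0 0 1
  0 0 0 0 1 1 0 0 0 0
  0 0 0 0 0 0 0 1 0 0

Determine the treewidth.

1

A width-1 tree decomposition is:
Bags: B1 = {8, 10}  B2 = {1, 8}  B3 = {1, 7}  B4 = {2, 7}  B5 = {2, 6}  B6 = {6, 9}  B7 = {5, 9}  B8 = {4, 5}  B9 = {3, 4}
Tree: B1–B2, B2–B3, B3–B4, B4–B5, B5–B6, B6–B7, B7–B8, B8–B9
The largest bag has 2 vertices, giving width 1; this decomposition certifies tw(G) ≤ 1. G has an edge, so its treewidth is at least 1. The upper and lower bounds meet at 1, so that is the treewidth.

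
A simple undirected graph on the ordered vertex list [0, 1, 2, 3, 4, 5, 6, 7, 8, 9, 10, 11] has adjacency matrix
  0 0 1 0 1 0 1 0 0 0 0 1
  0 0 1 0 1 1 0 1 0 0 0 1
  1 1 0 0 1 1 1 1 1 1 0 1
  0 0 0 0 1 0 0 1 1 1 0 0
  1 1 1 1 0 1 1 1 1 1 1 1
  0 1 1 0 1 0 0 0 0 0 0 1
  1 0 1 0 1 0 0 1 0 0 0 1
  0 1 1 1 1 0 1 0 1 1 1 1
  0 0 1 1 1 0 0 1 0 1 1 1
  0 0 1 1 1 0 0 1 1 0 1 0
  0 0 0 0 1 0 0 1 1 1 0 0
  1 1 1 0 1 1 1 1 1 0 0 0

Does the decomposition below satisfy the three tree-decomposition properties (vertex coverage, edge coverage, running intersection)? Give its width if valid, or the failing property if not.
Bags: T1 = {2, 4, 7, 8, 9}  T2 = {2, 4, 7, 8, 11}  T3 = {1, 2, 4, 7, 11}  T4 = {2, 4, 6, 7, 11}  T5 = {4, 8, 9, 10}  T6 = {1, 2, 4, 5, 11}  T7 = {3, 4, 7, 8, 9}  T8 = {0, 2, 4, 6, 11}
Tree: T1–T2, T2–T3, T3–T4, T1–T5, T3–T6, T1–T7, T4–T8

A tree decomposition must satisfy three properties: every vertex lies in some bag; for every edge, both endpoints lie together in some bag; and for every vertex, the bags containing it form a connected subtree. Here edge (7,10) lies in no bag, so the decomposition is invalid.

No — edge (7,10) lies in no bag.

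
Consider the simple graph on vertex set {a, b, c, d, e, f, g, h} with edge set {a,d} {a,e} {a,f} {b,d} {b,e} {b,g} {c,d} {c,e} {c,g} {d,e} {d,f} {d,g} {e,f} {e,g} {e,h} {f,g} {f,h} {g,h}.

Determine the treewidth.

A width-3 tree decomposition is:
Bags: B1 = {a, d, e, f}  B2 = {d, e, f, g}  B3 = {b, d, e, g}  B4 = {c, d, e, g}  B5 = {e, f, g, h}
Tree: B1–B2, B2–B3, B3–B4, B2–B5
The largest bag has 4 vertices, giving width 3; this decomposition certifies tw(G) ≤ 3. Conversely, {c, d, e, g} is a clique of size 4, and the vertices of any clique must share a bag in every tree decomposition; so some bag has ≥ 4 vertices and tw(G) ≥ 3. Combining the bounds, tw(G) = 3.

3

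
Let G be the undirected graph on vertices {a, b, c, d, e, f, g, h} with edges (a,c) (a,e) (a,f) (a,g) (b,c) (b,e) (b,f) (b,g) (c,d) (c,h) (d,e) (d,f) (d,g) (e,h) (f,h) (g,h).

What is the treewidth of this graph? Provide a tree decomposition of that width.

Treewidth 4.
One optimal decomposition is:
Bags: B1 = {b, c, e, f, g}  B2 = {c, d, e, f, g}  B3 = {c, e, f, g, h}  B4 = {a, c, e, f, g}
Tree: B1–B2, B2–B3, B3–B4

Every bag has size at most 5, so the width is 5 − 1 = 4 and tw(G) ≤ 4. For the lower bound: the 5 vertex sets {b,c}, {d,f}, {e,h}, {g}, {a} are disjoint, each induces a connected subgraph, and every pair is joined by at least one edge of G. Contracting each set to a single vertex therefore yields K_{5} as a minor, and since treewidth is minor-monotone, tw(G) ≥ tw(K_{5}) = 4. Therefore the treewidth is 4.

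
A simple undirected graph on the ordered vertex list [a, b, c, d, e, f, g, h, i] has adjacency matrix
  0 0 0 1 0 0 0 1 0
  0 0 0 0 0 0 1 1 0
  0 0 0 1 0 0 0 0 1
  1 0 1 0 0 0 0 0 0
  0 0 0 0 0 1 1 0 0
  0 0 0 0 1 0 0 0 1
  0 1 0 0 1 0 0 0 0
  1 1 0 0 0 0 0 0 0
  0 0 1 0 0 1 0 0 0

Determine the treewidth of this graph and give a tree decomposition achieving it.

Each bag holds 3 vertices, so the decomposition has width 2, which upper-bounds the treewidth. For the lower bound, G contains the cycle f–i–c–d–a–h–b–g–e–f, so G is not a forest; only forests have treewidth ≤ 1, hence tw(G) ≥ 2. The upper and lower bounds meet at 2, so that is the treewidth.

Treewidth 2.
Bags: B1 = {c, f, i}  B2 = {c, d, f}  B3 = {a, d, f}  B4 = {a, f, h}  B5 = {b, f, h}  B6 = {b, f, g}  B7 = {e, f, g}
Tree: B1–B2, B2–B3, B3–B4, B4–B5, B5–B6, B6–B7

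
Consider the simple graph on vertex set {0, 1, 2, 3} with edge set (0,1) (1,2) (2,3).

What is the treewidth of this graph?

A width-1 tree decomposition is:
Bags: B1 = {1, 2}  B2 = {0, 1}  B3 = {2, 3}
Tree: B1–B2, B1–B3
Every bag has size at most 2, so the width is 2 − 1 = 1 and tw(G) ≤ 1. Since G has at least one edge (e.g. 1–2), it is not an edgeless graph, so tw(G) ≥ 1. Hence tw(G) = 1 exactly.

1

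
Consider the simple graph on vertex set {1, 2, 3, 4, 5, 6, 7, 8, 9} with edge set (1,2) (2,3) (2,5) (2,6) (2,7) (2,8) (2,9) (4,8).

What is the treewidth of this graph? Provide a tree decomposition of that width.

Treewidth 1.
Bags: B1 = {2, 8}  B2 = {2, 3}  B3 = {2, 7}  B4 = {4, 8}  B5 = {2, 6}  B6 = {2, 5}  B7 = {1, 2}  B8 = {2, 9}
Tree: B1–B2, B1–B3, B1–B4, B3–B5, B3–B6, B3–B7, B6–B8

Each bag holds 2 vertices, so the decomposition has width 1, which upper-bounds the treewidth. Any graph with an edge has treewidth ≥ 1, and G has the edge 2–8. The upper and lower bounds meet at 1, so that is the treewidth.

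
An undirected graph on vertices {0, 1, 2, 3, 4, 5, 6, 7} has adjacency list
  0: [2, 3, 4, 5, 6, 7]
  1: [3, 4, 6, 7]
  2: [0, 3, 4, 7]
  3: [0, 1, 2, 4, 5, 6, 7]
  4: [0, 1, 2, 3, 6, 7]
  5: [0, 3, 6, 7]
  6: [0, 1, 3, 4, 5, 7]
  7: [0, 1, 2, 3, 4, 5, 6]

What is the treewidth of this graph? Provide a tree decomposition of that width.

The largest bag has 5 vertices, giving width 4; this decomposition certifies tw(G) ≤ 4. Conversely, {0, 2, 3, 4, 7} is a clique of size 5, and the vertices of any clique must share a bag in every tree decomposition; so some bag has ≥ 5 vertices and tw(G) ≥ 4. Hence tw(G) = 4 exactly.

Treewidth 4.
One such decomposition:
Bags: B1 = {1, 3, 4, 6, 7}  B2 = {0, 3, 4, 6, 7}  B3 = {0, 2, 3, 4, 7}  B4 = {0, 3, 5, 6, 7}
Tree: B1–B2, B2–B3, B2–B4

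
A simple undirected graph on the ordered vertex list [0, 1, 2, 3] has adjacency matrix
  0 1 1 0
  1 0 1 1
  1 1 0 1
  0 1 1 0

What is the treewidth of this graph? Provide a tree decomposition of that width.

Each bag holds 3 vertices, so the decomposition has width 2, which upper-bounds the treewidth. Conversely, {0, 1, 2} is a clique of size 3, and the vertices of any clique must share a bag in every tree decomposition; so some bag has ≥ 3 vertices and tw(G) ≥ 2. Combining the bounds, tw(G) = 2.

Treewidth 2.
One optimal decomposition is:
Bags: B1 = {0, 1, 2}  B2 = {1, 2, 3}
Tree: B1–B2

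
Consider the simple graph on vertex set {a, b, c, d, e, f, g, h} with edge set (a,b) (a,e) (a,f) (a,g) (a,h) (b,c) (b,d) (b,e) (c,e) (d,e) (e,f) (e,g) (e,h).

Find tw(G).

A width-2 tree decomposition is:
Bags: B1 = {b, d, e}  B2 = {a, b, e}  B3 = {a, e, f}  B4 = {a, e, h}  B5 = {b, c, e}  B6 = {a, e, g}
Tree: B1–B2, B2–B3, B2–B4, B1–B5, B4–B6
The largest bag has 3 vertices, giving width 2; this decomposition certifies tw(G) ≤ 2. On the other hand G contains the 3-clique {b, d, e}. A clique must lie in a single bag of any decomposition, so no decomposition can have width below 2. Therefore the treewidth is 2.

2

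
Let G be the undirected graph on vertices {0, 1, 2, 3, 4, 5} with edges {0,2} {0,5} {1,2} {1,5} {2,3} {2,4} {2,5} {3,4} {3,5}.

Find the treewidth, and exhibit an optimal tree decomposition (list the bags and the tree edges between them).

Every bag has size at most 3, so the width is 3 − 1 = 2 and tw(G) ≤ 2. Conversely, {2, 3, 4} is a clique of size 3, and the vertices of any clique must share a bag in every tree decomposition; so some bag has ≥ 3 vertices and tw(G) ≥ 2. Combining the bounds, tw(G) = 2.

Treewidth 2.
One such decomposition:
Bags: B1 = {2, 3, 5}  B2 = {1, 2, 5}  B3 = {0, 2, 5}  B4 = {2, 3, 4}
Tree: B1–B2, B2–B3, B1–B4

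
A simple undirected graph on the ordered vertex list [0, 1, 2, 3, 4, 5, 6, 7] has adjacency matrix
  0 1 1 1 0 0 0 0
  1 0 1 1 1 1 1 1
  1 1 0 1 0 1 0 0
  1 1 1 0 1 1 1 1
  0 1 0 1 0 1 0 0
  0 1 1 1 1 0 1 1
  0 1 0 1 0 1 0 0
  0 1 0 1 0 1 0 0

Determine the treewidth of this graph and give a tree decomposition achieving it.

Every bag has size at most 4, so the width is 4 − 1 = 3 and tw(G) ≤ 3. On the other hand G contains the 4-clique {0, 1, 2, 3}. A clique must lie in a single bag of any decomposition, so no decomposition can have width below 3. The upper and lower bounds meet at 3, so that is the treewidth.

Treewidth 3.
One optimal decomposition is:
Bags: B1 = {1, 3, 4, 5}  B2 = {1, 2, 3, 5}  B3 = {1, 3, 5, 6}  B4 = {1, 3, 5, 7}  B5 = {0, 1, 2, 3}
Tree: B1–B2, B1–B3, B1–B4, B2–B5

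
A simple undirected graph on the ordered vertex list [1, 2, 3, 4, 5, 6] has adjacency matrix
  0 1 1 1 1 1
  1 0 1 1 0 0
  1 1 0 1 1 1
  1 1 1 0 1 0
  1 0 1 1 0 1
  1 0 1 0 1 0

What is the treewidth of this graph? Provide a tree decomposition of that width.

Treewidth 3.
One such decomposition:
Bags: B1 = {1, 3, 4, 5}  B2 = {1, 3, 5, 6}  B3 = {1, 2, 3, 4}
Tree: B1–B2, B1–B3

The largest bag has 4 vertices, giving width 3; this decomposition certifies tw(G) ≤ 3. On the other hand G contains the 4-clique {1, 2, 3, 4}. A clique must lie in a single bag of any decomposition, so no decomposition can have width below 3. The upper and lower bounds meet at 3, so that is the treewidth.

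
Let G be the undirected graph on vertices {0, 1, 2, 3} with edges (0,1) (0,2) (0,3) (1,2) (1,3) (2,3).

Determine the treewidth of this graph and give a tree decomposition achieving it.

Treewidth 3.
Bags: B1 = {0, 1, 2, 3}
Tree: (single bag)

With just one bag of size 4, the width is 4 − 1 = 3, so tw(G) ≤ 3. For the lower bound, the 4 vertices {0, 1, 2, 3} are pairwise adjacent, and any tree decomposition puts a clique entirely inside one bag — forcing width ≥ 3. Therefore the treewidth is 3.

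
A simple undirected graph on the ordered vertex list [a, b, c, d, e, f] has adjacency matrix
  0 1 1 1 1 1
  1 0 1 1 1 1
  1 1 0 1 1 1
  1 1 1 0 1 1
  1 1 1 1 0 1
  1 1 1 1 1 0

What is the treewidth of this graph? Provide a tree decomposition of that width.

Treewidth 5.
One such decomposition:
Bags: B1 = {a, b, c, d, e, f}
Tree: (single bag)

A single bag containing all 6 vertices is trivially a valid decomposition of width 5. For the lower bound, the 6 vertices {a, b, c, d, e, f} are pairwise adjacent, and any tree decomposition puts a clique entirely inside one bag — forcing width ≥ 5. Therefore the treewidth is 5.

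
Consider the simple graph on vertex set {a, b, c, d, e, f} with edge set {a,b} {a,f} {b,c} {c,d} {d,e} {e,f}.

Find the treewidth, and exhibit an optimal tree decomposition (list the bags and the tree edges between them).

Treewidth 2.
One such decomposition:
Bags: B1 = {a, b, c}  B2 = {a, c, f}  B3 = {c, e, f}  B4 = {c, d, e}
Tree: B1–B2, B2–B3, B3–B4

The largest bag has 3 vertices, giving width 2; this decomposition certifies tw(G) ≤ 2. For the lower bound, G contains the cycle c–b–a–f–e–d–c, so G is not a forest; only forests have treewidth ≤ 1, hence tw(G) ≥ 2. Hence tw(G) = 2 exactly.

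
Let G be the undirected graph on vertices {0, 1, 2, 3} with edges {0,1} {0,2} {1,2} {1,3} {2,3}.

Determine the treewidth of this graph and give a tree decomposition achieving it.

Treewidth 2.
One optimal decomposition is:
Bags: B1 = {0, 1, 2}  B2 = {1, 2, 3}
Tree: B1–B2

Each bag holds 3 vertices, so the decomposition has width 2, which upper-bounds the treewidth. For the lower bound, the 3 vertices {0, 1, 2} are pairwise adjacent, and any tree decomposition puts a clique entirely inside one bag — forcing width ≥ 2. Combining the bounds, tw(G) = 2.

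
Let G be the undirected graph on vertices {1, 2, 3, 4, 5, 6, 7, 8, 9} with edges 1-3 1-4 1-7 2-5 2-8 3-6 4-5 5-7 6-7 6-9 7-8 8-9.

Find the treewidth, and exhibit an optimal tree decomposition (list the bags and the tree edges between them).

Every bag has size at most 4, so the width is 4 − 1 = 3 and tw(G) ≤ 3. For the lower bound: the 4 vertex sets {2,4,5}, {1}, {7}, {3,6,8,9} are disjoint, each induces a connected subgraph, and every pair is joined by at least one edge of G. Contracting each set to a single vertex therefore yields K_{4} as a minor, and since treewidth is minor-monotone, tw(G) ≥ tw(K_{4}) = 3. Hence tw(G) = 3 exactly.

Treewidth 3.
One such decomposition:
Bags: B1 = {1, 2, 4, 5}  B2 = {1, 2, 5, 7}  B3 = {1, 2, 7, 8}  B4 = {1, 3, 7, 8}  B5 = {3, 6, 7, 8}  B6 = {3, 6, 8, 9}
Tree: B1–B2, B2–B3, B3–B4, B4–B5, B5–B6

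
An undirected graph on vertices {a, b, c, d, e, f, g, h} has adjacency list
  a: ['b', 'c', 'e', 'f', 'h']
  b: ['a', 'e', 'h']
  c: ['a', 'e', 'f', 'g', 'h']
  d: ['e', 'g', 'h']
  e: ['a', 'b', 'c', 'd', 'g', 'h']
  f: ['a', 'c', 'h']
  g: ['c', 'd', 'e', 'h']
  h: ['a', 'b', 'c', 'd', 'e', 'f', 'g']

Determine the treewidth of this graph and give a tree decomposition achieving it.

Treewidth 3.
One optimal decomposition is:
Bags: B1 = {d, e, g, h}  B2 = {c, e, g, h}  B3 = {a, c, e, h}  B4 = {a, b, e, h}  B5 = {a, c, f, h}
Tree: B1–B2, B2–B3, B3–B4, B3–B5

Each bag holds 4 vertices, so the decomposition has width 3, which upper-bounds the treewidth. Conversely, {d, e, g, h} is a clique of size 4, and the vertices of any clique must share a bag in every tree decomposition; so some bag has ≥ 4 vertices and tw(G) ≥ 3. Combining the bounds, tw(G) = 3.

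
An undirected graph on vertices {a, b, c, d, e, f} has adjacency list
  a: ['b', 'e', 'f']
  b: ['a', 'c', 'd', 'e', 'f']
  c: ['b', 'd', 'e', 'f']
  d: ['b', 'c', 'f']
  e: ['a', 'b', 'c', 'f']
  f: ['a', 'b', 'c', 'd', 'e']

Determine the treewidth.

3

A width-3 tree decomposition is:
Bags: B1 = {b, c, e, f}  B2 = {b, c, d, f}  B3 = {a, b, e, f}
Tree: B1–B2, B1–B3
Each bag holds 4 vertices, so the decomposition has width 3, which upper-bounds the treewidth. For the lower bound, the 4 vertices {b, c, d, f} are pairwise adjacent, and any tree decomposition puts a clique entirely inside one bag — forcing width ≥ 3. Combining the bounds, tw(G) = 3.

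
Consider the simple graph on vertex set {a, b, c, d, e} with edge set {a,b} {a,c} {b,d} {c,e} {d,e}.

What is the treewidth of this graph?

A width-2 tree decomposition is:
Bags: B1 = {a, b, c}  B2 = {b, c, e}  B3 = {b, d, e}
Tree: B1–B2, B2–B3
The largest bag has 3 vertices, giving width 2; this decomposition certifies tw(G) ≤ 2. The edges b–a–c–e–d–b form a cycle, so G is not a tree and its treewidth is at least 2. Combining the bounds, tw(G) = 2.

2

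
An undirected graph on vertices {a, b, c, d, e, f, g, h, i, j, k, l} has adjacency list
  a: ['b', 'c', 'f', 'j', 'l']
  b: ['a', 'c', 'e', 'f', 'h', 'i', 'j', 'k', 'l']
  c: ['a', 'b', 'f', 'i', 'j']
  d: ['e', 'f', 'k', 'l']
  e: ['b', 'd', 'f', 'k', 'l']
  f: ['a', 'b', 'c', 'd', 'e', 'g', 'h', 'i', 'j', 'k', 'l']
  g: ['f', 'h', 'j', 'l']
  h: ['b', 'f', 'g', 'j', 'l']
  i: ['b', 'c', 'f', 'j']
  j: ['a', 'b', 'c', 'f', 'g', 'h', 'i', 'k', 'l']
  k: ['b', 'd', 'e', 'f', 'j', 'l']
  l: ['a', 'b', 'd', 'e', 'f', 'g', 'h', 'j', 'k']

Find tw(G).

A width-4 tree decomposition is:
Bags: B1 = {b, f, j, k, l}  B2 = {b, f, h, j, l}  B3 = {f, g, h, j, l}  B4 = {a, b, f, j, l}  B5 = {b, e, f, k, l}  B6 = {a, b, c, f, j}  B7 = {d, e, f, k, l}  B8 = {b, c, f, i, j}
Tree: B1–B2, B2–B3, B1–B4, B1–B5, B4–B6, B5–B7, B6–B8
Every bag has size at most 5, so the width is 5 − 1 = 4 and tw(G) ≤ 4. On the other hand G contains the 5-clique {d, e, f, k, l}. A clique must lie in a single bag of any decomposition, so no decomposition can have width below 4. Therefore the treewidth is 4.

4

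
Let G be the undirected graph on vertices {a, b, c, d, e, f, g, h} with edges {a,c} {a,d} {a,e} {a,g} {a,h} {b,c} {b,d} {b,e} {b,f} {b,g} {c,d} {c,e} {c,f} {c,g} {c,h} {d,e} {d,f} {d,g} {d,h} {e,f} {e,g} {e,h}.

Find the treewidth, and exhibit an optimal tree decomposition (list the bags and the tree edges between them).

Treewidth 4.
Bags: B1 = {a, c, d, e, h}  B2 = {a, c, d, e, g}  B3 = {b, c, d, e, g}  B4 = {b, c, d, e, f}
Tree: B1–B2, B2–B3, B3–B4

Every bag has size at most 5, so the width is 5 − 1 = 4 and tw(G) ≤ 4. For the lower bound, the 5 vertices {a, c, d, e, g} are pairwise adjacent, and any tree decomposition puts a clique entirely inside one bag — forcing width ≥ 4. Hence tw(G) = 4 exactly.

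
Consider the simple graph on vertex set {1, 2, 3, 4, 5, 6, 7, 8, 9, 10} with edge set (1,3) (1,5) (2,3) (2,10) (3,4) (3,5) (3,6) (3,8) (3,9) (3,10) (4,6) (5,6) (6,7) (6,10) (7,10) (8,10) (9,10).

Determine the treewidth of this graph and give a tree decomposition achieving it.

Treewidth 2.
Bags: B1 = {3, 9, 10}  B2 = {3, 8, 10}  B3 = {3, 6, 10}  B4 = {3, 5, 6}  B5 = {6, 7, 10}  B6 = {1, 3, 5}  B7 = {2, 3, 10}  B8 = {3, 4, 6}
Tree: B1–B2, B2–B3, B3–B4, B3–B5, B4–B6, B2–B7, B3–B8

Every bag has size at most 3, so the width is 3 − 1 = 2 and tw(G) ≤ 2. For the lower bound, the 3 vertices {1, 3, 5} are pairwise adjacent, and any tree decomposition puts a clique entirely inside one bag — forcing width ≥ 2. Hence tw(G) = 2 exactly.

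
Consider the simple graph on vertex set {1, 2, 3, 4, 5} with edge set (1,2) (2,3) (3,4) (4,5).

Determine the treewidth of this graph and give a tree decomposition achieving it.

Treewidth 1.
One optimal decomposition is:
Bags: B1 = {2, 3}  B2 = {3, 4}  B3 = {1, 2}  B4 = {4, 5}
Tree: B1–B2, B1–B3, B2–B4

The largest bag has 2 vertices, giving width 1; this decomposition certifies tw(G) ≤ 1. Since G has at least one edge (e.g. 3–2), it is not an edgeless graph, so tw(G) ≥ 1. Therefore the treewidth is 1.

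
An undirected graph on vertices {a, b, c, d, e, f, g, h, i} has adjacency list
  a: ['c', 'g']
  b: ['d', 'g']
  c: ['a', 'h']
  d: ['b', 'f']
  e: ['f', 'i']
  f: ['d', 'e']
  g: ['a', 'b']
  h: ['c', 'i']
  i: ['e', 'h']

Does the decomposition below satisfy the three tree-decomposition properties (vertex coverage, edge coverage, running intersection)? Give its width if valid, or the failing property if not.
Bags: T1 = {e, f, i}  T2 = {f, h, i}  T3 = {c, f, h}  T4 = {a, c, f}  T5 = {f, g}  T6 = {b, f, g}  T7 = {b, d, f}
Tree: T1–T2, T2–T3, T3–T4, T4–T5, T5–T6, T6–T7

A tree decomposition must satisfy three properties: every vertex lies in some bag; for every edge, both endpoints lie together in some bag; and for every vertex, the bags containing it form a connected subtree. Here edge (a,g) lies in no bag, so the decomposition is invalid.

No — edge (a,g) lies in no bag.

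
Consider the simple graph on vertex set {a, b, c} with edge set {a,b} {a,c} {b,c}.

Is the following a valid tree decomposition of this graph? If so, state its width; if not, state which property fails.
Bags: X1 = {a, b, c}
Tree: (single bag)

Yes; width 2.

Every vertex of G appears in some bag (union = {a, b, c}); every edge is covered by a bag; and for each vertex v the set of bags containing v is connected in the bag tree. The decomposition is therefore valid. The largest bag has 3 vertices, so the width is 2.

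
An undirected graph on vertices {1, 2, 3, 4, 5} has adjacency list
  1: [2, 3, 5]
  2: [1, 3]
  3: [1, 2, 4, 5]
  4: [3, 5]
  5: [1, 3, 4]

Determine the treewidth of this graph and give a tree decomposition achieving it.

Each bag holds 3 vertices, so the decomposition has width 2, which upper-bounds the treewidth. On the other hand G contains the 3-clique {1, 2, 3}. A clique must lie in a single bag of any decomposition, so no decomposition can have width below 2. Therefore the treewidth is 2.

Treewidth 2.
One such decomposition:
Bags: B1 = {3, 4, 5}  B2 = {1, 3, 5}  B3 = {1, 2, 3}
Tree: B1–B2, B2–B3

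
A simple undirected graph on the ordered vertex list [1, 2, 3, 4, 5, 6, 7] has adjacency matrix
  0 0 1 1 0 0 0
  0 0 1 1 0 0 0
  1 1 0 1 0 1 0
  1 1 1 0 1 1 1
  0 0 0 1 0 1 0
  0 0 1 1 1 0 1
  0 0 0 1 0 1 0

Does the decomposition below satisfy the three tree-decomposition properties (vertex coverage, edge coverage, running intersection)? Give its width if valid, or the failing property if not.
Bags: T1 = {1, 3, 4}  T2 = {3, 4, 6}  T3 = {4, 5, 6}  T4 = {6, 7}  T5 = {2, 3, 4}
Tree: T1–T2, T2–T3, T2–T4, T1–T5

No — edge (4,7) lies in no bag.

A tree decomposition must satisfy three properties: every vertex lies in some bag; for every edge, both endpoints lie together in some bag; and for every vertex, the bags containing it form a connected subtree. Here edge (4,7) lies in no bag, so the decomposition is invalid.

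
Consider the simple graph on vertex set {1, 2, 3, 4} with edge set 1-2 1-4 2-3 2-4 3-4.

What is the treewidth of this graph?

2

A width-2 tree decomposition is:
Bags: B1 = {1, 2, 4}  B2 = {2, 3, 4}
Tree: B1–B2
Every bag has size at most 3, so the width is 3 − 1 = 2 and tw(G) ≤ 2. Conversely, {1, 2, 4} is a clique of size 3, and the vertices of any clique must share a bag in every tree decomposition; so some bag has ≥ 3 vertices and tw(G) ≥ 2. Combining the bounds, tw(G) = 2.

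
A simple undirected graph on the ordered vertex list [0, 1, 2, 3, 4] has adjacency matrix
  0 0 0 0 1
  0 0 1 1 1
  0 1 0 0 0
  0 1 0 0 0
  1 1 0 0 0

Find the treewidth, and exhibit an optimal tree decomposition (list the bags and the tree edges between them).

Each bag holds 2 vertices, so the decomposition has width 1, which upper-bounds the treewidth. G has an edge, so its treewidth is at least 1. The upper and lower bounds meet at 1, so that is the treewidth.

Treewidth 1.
One such decomposition:
Bags: B1 = {1, 2}  B2 = {1, 4}  B3 = {0, 4}  B4 = {1, 3}
Tree: B1–B2, B2–B3, B1–B4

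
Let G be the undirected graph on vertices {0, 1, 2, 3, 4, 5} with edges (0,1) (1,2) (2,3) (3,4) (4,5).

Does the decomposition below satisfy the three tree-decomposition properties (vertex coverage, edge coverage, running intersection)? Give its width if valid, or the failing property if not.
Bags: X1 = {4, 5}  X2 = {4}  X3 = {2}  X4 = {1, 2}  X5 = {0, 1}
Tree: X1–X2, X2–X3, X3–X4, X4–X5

No — vertex 3 appears in no bag.

A tree decomposition must satisfy three properties: every vertex lies in some bag; for every edge, both endpoints lie together in some bag; and for every vertex, the bags containing it form a connected subtree. Here vertex 3 appears in no bag, so the decomposition is invalid.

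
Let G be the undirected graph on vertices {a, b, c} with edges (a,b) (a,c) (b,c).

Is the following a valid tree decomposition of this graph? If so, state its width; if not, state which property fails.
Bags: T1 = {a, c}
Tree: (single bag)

A tree decomposition must satisfy three properties: every vertex lies in some bag; for every edge, both endpoints lie together in some bag; and for every vertex, the bags containing it form a connected subtree. Here vertex b appears in no bag, so the decomposition is invalid.

No — vertex b appears in no bag.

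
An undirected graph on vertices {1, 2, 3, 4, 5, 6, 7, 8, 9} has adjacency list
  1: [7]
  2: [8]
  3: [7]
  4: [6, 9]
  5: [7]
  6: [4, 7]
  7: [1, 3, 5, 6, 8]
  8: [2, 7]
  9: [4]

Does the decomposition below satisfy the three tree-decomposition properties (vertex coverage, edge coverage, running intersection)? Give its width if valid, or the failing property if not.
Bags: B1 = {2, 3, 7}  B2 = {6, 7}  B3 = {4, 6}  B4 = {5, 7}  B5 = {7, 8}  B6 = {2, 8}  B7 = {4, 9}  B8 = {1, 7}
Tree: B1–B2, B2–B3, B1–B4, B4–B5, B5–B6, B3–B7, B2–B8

A tree decomposition must satisfy three properties: every vertex lies in some bag; for every edge, both endpoints lie together in some bag; and for every vertex, the bags containing it form a connected subtree. Here bags containing vertex 2 are not connected in the tree, so the decomposition is invalid.

No — bags containing vertex 2 are not connected in the tree.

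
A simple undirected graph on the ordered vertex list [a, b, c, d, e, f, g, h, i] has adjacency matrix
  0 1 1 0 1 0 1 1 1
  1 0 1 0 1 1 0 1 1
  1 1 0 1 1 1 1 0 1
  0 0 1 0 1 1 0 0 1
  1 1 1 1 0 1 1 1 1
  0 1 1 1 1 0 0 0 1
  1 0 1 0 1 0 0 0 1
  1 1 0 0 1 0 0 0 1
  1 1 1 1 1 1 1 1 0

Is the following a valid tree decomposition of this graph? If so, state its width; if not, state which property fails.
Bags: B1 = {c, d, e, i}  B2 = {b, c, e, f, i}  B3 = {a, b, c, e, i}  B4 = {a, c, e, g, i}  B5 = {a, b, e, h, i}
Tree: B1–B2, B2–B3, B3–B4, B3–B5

A tree decomposition must satisfy three properties: every vertex lies in some bag; for every edge, both endpoints lie together in some bag; and for every vertex, the bags containing it form a connected subtree. Here edge (f,d) lies in no bag, so the decomposition is invalid.

No — edge (f,d) lies in no bag.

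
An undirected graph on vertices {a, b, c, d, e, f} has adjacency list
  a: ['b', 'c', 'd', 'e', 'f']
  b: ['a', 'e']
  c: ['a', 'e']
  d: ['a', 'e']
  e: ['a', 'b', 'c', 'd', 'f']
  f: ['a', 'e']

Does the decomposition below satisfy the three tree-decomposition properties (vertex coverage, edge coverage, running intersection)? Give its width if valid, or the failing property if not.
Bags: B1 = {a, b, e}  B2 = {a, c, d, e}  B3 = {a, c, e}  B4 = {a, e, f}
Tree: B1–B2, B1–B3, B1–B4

A tree decomposition must satisfy three properties: every vertex lies in some bag; for every edge, both endpoints lie together in some bag; and for every vertex, the bags containing it form a connected subtree. Here bags containing vertex c are not connected in the tree, so the decomposition is invalid.

No — bags containing vertex c are not connected in the tree.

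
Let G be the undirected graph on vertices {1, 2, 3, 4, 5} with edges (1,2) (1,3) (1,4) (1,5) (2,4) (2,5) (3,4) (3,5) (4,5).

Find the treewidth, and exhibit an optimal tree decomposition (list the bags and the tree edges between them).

Every bag has size at most 4, so the width is 4 − 1 = 3 and tw(G) ≤ 3. Conversely, {1, 2, 4, 5} is a clique of size 4, and the vertices of any clique must share a bag in every tree decomposition; so some bag has ≥ 4 vertices and tw(G) ≥ 3. Hence tw(G) = 3 exactly.

Treewidth 3.
One optimal decomposition is:
Bags: B1 = {1, 2, 4, 5}  B2 = {1, 3, 4, 5}
Tree: B1–B2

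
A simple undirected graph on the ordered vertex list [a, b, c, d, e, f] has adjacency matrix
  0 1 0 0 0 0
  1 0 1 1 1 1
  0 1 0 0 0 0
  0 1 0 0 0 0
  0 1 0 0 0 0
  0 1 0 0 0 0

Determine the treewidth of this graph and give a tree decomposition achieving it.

Treewidth 1.
Bags: B1 = {b, d}  B2 = {b, f}  B3 = {a, b}  B4 = {b, c}  B5 = {b, e}
Tree: B1–B2, B2–B3, B1–B4, B1–B5

Each bag holds 2 vertices, so the decomposition has width 1, which upper-bounds the treewidth. G has an edge, so its treewidth is at least 1. The upper and lower bounds meet at 1, so that is the treewidth.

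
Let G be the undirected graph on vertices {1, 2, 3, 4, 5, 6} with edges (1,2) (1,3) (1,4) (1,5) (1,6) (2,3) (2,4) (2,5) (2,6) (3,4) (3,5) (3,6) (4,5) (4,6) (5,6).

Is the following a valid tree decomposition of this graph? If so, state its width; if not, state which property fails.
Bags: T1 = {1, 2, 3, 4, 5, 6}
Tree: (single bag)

Yes; width 5.

Every vertex of G appears in some bag (union = {1, 2, 3, 4, 5, 6}); every edge is covered by a bag; and for each vertex v the set of bags containing v is connected in the bag tree. The decomposition is therefore valid. The largest bag has 6 vertices, so the width is 5.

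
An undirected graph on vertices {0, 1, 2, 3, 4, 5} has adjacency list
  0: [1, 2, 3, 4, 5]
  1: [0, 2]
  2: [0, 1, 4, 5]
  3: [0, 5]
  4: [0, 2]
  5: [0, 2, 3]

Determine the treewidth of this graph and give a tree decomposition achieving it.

Each bag holds 3 vertices, so the decomposition has width 2, which upper-bounds the treewidth. On the other hand G contains the 3-clique {0, 1, 2}. A clique must lie in a single bag of any decomposition, so no decomposition can have width below 2. Combining the bounds, tw(G) = 2.

Treewidth 2.
One optimal decomposition is:
Bags: B1 = {0, 2, 5}  B2 = {0, 1, 2}  B3 = {0, 2, 4}  B4 = {0, 3, 5}
Tree: B1–B2, B1–B3, B1–B4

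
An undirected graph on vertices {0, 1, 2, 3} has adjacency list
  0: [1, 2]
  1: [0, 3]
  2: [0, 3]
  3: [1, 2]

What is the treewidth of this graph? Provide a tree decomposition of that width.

Treewidth 2.
One optimal decomposition is:
Bags: B1 = {0, 1, 3}  B2 = {0, 2, 3}
Tree: B1–B2

Each bag holds 3 vertices, so the decomposition has width 2, which upper-bounds the treewidth. The edges 3–1–0–2–3 form a cycle, so G is not a tree and its treewidth is at least 2. Hence tw(G) = 2 exactly.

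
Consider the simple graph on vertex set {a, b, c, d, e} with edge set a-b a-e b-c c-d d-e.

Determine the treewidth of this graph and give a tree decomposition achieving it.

Treewidth 2.
One optimal decomposition is:
Bags: B1 = {a, b, c}  B2 = {a, c, e}  B3 = {c, d, e}
Tree: B1–B2, B2–B3

The largest bag has 3 vertices, giving width 2; this decomposition certifies tw(G) ≤ 2. Since c–b–a–e–d–c is a cycle in G, G is not acyclic. Forests are exactly the graphs of treewidth ≤ 1, so tw(G) ≥ 2. Hence tw(G) = 2 exactly.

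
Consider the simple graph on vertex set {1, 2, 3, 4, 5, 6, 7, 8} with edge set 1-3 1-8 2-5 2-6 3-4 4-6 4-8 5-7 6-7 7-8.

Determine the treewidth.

A width-2 tree decomposition is:
Bags: B1 = {1, 3, 4}  B2 = {1, 4, 8}  B3 = {4, 6, 8}  B4 = {6, 7, 8}  B5 = {2, 6, 7}  B6 = {2, 5, 7}
Tree: B1–B2, B2–B3, B3–B4, B4–B5, B5–B6
Each bag holds 3 vertices, so the decomposition has width 2, which upper-bounds the treewidth. The edges 3–1–8–4–3 form a cycle, so G is not a tree and its treewidth is at least 2. Combining the bounds, tw(G) = 2.

2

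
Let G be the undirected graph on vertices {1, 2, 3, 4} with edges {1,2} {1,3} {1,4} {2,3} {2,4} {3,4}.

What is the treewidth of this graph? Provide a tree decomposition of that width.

With just one bag of size 4, the width is 4 − 1 = 3, so tw(G) ≤ 3. For the lower bound, the 4 vertices {1, 2, 3, 4} are pairwise adjacent, and any tree decomposition puts a clique entirely inside one bag — forcing width ≥ 3. Therefore the treewidth is 3.

Treewidth 3.
Bags: B1 = {1, 2, 3, 4}
Tree: (single bag)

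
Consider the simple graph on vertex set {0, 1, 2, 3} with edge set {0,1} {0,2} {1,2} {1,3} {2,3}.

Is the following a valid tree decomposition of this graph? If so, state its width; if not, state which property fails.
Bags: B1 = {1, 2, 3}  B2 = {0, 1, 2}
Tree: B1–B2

Yes; width 2.

Every vertex of G appears in some bag (union = {0, 1, 2, 3}); every edge is covered by a bag; and for each vertex v the set of bags containing v is connected in the bag tree. The decomposition is therefore valid. The largest bag has 3 vertices, so the width is 2.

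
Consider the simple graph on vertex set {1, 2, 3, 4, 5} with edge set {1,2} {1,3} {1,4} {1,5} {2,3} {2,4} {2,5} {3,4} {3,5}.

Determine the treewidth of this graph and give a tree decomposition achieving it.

Each bag holds 4 vertices, so the decomposition has width 3, which upper-bounds the treewidth. On the other hand G contains the 4-clique {1, 2, 3, 4}. A clique must lie in a single bag of any decomposition, so no decomposition can have width below 3. The upper and lower bounds meet at 3, so that is the treewidth.

Treewidth 3.
Bags: B1 = {1, 2, 3, 4}  B2 = {1, 2, 3, 5}
Tree: B1–B2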